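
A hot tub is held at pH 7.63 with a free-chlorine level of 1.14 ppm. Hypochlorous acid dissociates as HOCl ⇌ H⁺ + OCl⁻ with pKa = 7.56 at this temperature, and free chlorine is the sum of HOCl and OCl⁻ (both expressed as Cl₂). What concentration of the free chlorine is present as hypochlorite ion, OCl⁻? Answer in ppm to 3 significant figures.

[OCl⁻]/[HOCl] = 10^(pH − pKa) = 10^(7.63 − 7.56) = 10^0.07 = 1.175.
Fraction as HOCl = 1 / (1 + 1.175) = 0.4598.
OCl⁻ = (1 − 0.4598) × 1.14 ppm = 0.6158 ppm.

0.616 ppm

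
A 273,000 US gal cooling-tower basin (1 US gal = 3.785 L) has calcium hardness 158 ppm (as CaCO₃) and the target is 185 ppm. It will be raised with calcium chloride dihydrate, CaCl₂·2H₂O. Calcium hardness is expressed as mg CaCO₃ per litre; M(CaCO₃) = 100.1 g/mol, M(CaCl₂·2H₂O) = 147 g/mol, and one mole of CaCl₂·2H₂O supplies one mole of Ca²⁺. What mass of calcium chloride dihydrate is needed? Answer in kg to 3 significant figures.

Volume: 273,000 US gal × 3.785 L/gal = 1,033,305 L.
Hardness to add: (185 − 158) = 27 mg/L as CaCO₃ × 1,033,305 L = 27,900 g as CaCO₃.
Moles of Ca²⁺ (1 mol Ca²⁺ ≡ 1 mol CaCO₃): 27,900 / 100.1 g/mol = 278.7 mol.
Mass of CaCl₂·2H₂O: 278.7 × 147 = 40,970 g.

41.0 kg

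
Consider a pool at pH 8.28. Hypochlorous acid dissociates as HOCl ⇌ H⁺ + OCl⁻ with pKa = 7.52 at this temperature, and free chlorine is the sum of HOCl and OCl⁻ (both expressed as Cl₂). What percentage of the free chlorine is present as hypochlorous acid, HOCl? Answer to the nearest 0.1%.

[OCl⁻]/[HOCl] = 10^(pH − pKa) = 10^(8.28 − 7.52) = 10^0.76 = 5.754.
Fraction as HOCl = 1 / (1 + 5.754) = 0.1481.

14.8%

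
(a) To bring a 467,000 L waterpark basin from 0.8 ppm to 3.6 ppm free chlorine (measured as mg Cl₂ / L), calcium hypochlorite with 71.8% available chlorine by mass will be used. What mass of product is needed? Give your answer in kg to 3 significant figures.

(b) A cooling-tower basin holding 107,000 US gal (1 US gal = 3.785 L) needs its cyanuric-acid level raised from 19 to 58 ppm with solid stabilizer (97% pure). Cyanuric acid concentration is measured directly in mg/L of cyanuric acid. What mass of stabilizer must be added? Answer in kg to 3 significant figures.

(a) 1.82 kg; (b) 16.3 kg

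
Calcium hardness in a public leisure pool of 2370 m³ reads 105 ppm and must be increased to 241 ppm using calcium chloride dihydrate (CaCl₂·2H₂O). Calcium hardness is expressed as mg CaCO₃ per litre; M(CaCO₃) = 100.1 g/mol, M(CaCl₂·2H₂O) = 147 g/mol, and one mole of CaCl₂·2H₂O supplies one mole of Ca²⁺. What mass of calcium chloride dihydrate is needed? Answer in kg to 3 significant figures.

Volume: 2370 m³ = 2,370,000 L.
Hardness to add: (241 − 105) = 136 mg/L as CaCO₃ × 2,370,000 L = 322,300 g as CaCO₃.
Moles of Ca²⁺ (1 mol Ca²⁺ ≡ 1 mol CaCO₃): 322,300 / 100.1 g/mol = 3220 mol.
Mass of CaCl₂·2H₂O: 3220 × 147 = 473,300 g.

473 kg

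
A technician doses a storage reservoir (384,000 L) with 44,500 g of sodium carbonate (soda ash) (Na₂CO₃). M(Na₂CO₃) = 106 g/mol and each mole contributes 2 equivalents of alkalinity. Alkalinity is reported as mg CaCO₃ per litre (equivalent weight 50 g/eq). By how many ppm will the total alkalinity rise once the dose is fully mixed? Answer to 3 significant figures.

109 ppm

Moles of Na₂CO₃: 44,500 g ÷ 106 g/mol = 419.8 mol → 839.6 eq of alkalinity.
As CaCO₃: 839.6 eq × 50 g/eq = 41,980 g.
Rise: 41,980 g / 384,000 L × 1000 = 109.3 mg/L.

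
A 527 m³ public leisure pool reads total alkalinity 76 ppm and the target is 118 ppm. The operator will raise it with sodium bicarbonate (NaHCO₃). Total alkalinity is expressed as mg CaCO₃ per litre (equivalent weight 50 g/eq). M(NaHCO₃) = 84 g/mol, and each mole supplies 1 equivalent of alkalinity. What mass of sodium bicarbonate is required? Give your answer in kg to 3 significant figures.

Volume: 527 m³ = 527,000 L.
Alkalinity to add: (118 − 76) = 42 mg/L as CaCO₃ × 527,000 L = 22,130 g as CaCO₃.
Equivalents: 22,130 g ÷ 50 g/eq = 442.7 eq.
NaHCO₃ supplies 1 eq per mole → 442.7 mol.
Mass: 442.7 mol × 84 g/mol = 37,190 g.

37.2 kg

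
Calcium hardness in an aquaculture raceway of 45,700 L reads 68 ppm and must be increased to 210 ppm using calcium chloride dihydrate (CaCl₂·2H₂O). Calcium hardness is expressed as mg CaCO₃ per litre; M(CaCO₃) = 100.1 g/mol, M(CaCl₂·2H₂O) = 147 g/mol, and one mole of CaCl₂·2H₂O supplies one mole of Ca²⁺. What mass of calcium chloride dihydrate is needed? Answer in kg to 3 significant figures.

9.53 kg

Hardness to add: (210 − 68) = 142 mg/L as CaCO₃ × 45,700 L = 6489 g as CaCO₃.
Moles of Ca²⁺ (1 mol Ca²⁺ ≡ 1 mol CaCO₃): 6489 / 100.1 g/mol = 64.83 mol.
Mass of CaCl₂·2H₂O: 64.83 × 147 = 9530 g.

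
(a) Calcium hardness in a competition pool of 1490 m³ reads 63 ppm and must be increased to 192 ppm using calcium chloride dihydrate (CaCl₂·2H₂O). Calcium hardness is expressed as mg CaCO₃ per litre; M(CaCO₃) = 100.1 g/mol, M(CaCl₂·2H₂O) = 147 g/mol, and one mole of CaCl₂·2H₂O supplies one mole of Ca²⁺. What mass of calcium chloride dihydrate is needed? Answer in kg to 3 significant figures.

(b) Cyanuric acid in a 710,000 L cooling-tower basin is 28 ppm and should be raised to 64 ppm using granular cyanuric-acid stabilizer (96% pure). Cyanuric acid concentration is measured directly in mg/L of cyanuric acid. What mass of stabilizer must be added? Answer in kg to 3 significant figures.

(a) 282 kg; (b) 26.6 kg

(a) Volume: 1490 m³ = 1,490,000 L.
(a) Hardness to add: (192 − 63) = 129 mg/L as CaCO₃ × 1,490,000 L = 192,200 g as CaCO₃.
(a) Moles of Ca²⁺ (1 mol Ca²⁺ ≡ 1 mol CaCO₃): 192,200 / 100.1 g/mol = 1920 mol.
(a) Mass of CaCl₂·2H₂O: 1920 × 147 = 282,300 g.

(b) CYA to add: (64 − 28) = 36 mg/L × 710,000 L = 25,560 g cyanuric acid.
(b) At 96% purity: 25,560 / 0.96 = 26,620 g product.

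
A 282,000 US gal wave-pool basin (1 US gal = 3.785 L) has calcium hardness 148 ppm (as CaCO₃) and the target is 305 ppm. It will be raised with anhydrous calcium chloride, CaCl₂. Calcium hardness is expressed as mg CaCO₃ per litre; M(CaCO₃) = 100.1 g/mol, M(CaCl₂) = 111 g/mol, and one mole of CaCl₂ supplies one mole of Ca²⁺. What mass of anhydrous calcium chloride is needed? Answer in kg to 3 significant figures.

Volume: 282,000 US gal × 3.785 L/gal = 1,067,370 L.
Hardness to add: (305 − 148) = 157 mg/L as CaCO₃ × 1,067,370 L = 167,600 g as CaCO₃.
Moles of Ca²⁺ (1 mol Ca²⁺ ≡ 1 mol CaCO₃): 167,600 / 100.1 g/mol = 1674 mol.
Mass of CaCl₂: 1674 × 111 = 185,800 g.

186 kg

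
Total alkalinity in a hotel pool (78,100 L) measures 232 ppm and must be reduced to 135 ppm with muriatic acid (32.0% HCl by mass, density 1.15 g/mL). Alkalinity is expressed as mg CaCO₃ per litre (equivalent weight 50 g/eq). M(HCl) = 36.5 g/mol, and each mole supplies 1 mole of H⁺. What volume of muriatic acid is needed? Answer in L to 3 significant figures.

Alkalinity to neutralize: (232 − 135) = 97 mg/L as CaCO₃ × 78,100 L = 7576 g as CaCO₃.
Equivalents of H⁺ required: 7576 ÷ 50 g/eq = 151.5 eq = 151.5 mol HCl.
Mass of HCl: 151.5 × 36.5 = 5530 g.
Mass of 32.0% solution: 5530 / 0.32 = 17,280 g.
Volume: 17,280 g ÷ 1.15 g/mL = 15,030 mL.

15.0 L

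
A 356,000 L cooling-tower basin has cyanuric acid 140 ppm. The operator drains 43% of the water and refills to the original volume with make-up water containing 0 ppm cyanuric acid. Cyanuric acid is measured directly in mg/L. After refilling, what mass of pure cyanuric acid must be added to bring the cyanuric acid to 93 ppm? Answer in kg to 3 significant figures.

4.70 kg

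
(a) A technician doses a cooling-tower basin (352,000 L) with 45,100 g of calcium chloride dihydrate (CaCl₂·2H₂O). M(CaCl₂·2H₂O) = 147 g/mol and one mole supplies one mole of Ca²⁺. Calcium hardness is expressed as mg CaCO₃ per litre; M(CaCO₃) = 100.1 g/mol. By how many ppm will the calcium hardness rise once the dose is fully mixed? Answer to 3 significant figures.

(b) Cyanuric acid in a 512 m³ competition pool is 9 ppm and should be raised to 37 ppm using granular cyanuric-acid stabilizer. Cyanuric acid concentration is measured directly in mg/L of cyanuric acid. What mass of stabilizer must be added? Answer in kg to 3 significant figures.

(a) 87.2 ppm; (b) 14.3 kg

(a) Moles of Ca²⁺: 45,100 g ÷ 147 g/mol = 306.8 mol.
(a) As CaCO₃: 306.8 mol × 100.1 g/mol = 30,710 g.
(a) Rise: 30,710 g / 352,000 L × 1000 = 87.25 mg/L.

(b) Volume: 512 m³ = 512,000 L.
(b) CYA to add: (37 − 9) = 28 mg/L × 512,000 L = 14,340 g cyanuric acid.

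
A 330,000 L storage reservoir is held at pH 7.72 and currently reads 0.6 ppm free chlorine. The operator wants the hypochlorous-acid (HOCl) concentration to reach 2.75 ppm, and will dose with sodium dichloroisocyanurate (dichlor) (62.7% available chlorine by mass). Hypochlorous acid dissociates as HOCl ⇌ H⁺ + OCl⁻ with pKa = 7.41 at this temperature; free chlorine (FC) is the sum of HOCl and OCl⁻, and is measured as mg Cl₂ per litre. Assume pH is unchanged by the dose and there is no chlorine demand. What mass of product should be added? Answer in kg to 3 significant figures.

4.09 kg

[OCl⁻]/[HOCl] = 10^(pH − pKa) = 10^(7.72 − 7.41) = 2.042; fraction as HOCl = 1/(1 + 2.042) = 0.3288.
Free chlorine required for 2.75 ppm HOCl: 2.75 / 0.3288 = 8.365 ppm.
FC to add: 8.365 − 0.6 = 7.765 mg/L as Cl₂.
Cl₂ equivalent: 7.765 mg/L × 330,000 L = 2562 g.
Product at 62.7% available Cl: 2562 / 0.627 = 4087 g.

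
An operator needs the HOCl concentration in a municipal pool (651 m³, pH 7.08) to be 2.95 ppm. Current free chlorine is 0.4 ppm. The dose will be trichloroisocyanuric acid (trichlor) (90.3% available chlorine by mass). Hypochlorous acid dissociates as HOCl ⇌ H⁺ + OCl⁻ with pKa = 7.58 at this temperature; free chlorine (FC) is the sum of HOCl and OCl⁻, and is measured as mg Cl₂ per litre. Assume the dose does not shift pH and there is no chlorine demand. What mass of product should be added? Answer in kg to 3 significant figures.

Volume: 651 m³ = 651,000 L.
[OCl⁻]/[HOCl] = 10^(pH − pKa) = 10^(7.08 − 7.58) = 0.3162; fraction as HOCl = 1/(1 + 0.3162) = 0.7597.
Free chlorine required for 2.95 ppm HOCl: 2.95 / 0.7597 = 3.883 ppm.
FC to add: 3.883 − 0.4 = 3.483 mg/L as Cl₂.
Cl₂ equivalent: 3.483 mg/L × 651,000 L = 2267 g.
Product at 90.3% available Cl: 2267 / 0.903 = 2511 g.

2.51 kg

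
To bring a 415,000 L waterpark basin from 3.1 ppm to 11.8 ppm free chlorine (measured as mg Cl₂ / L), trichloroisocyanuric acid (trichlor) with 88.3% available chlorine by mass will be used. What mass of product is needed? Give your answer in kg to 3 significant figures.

Chlorine deficit: 11.8 − 3.1 = 8.7 ppm = 8.7 mg/L as Cl₂.
Cl₂ equivalent needed: 8.7 mg/L × 415,000 L = 3,610,000 mg = 3610 g.
Product at 88.3% available chlorine: 3610 / 0.883 = 4089 g.

4.09 kg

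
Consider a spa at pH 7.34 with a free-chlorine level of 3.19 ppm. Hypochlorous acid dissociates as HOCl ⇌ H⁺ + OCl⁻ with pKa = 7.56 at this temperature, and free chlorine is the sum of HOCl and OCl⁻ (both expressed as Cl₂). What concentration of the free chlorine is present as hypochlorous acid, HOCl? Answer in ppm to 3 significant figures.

[OCl⁻]/[HOCl] = 10^(pH − pKa) = 10^(7.34 − 7.56) = 10^-0.22 = 0.6026.
Fraction as HOCl = 1 / (1 + 0.6026) = 0.624.
HOCl = 0.624 × 3.19 ppm = 1.991 ppm.

1.99 ppm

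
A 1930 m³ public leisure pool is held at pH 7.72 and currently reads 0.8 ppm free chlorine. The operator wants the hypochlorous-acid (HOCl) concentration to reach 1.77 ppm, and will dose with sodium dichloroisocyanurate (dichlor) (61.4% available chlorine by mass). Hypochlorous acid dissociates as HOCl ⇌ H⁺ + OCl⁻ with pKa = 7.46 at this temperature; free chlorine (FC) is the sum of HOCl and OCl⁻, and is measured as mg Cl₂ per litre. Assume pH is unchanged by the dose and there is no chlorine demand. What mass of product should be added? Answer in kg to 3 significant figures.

Volume: 1930 m³ = 1,930,000 L.
[OCl⁻]/[HOCl] = 10^(pH − pKa) = 10^(7.72 − 7.46) = 1.82; fraction as HOCl = 1/(1 + 1.82) = 0.3546.
Free chlorine required for 1.77 ppm HOCl: 1.77 / 0.3546 = 4.991 ppm.
FC to add: 4.991 − 0.8 = 4.191 mg/L as Cl₂.
Cl₂ equivalent: 4.191 mg/L × 1,930,000 L = 8088 g.
Product at 61.4% available Cl: 8088 / 0.614 = 13,170 g.

13.2 kg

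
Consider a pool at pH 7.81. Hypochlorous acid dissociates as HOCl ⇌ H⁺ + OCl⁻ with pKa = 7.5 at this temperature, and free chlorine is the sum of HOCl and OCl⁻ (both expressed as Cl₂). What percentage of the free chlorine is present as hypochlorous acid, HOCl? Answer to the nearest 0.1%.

32.9%

[OCl⁻]/[HOCl] = 10^(pH − pKa) = 10^(7.81 − 7.5) = 10^0.31 = 2.042.
Fraction as HOCl = 1 / (1 + 2.042) = 0.3288.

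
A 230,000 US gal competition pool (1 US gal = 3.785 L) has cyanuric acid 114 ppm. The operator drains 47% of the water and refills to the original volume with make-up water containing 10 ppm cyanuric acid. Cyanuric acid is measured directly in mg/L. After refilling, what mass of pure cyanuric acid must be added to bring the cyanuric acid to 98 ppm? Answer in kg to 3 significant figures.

28.6 kg

Volume: 230,000 US gal × 3.785 L/gal = 870,550 L.
After draining 47% and refilling: 114 × 0.53 + 10 × 0.47 = 65.12 ppm.
Deficit to target: 98 − 65.12 = 32.88 mg/L.
Mass: 32.88 mg/L × 870,550 L = 28,620 g cyanuric acid.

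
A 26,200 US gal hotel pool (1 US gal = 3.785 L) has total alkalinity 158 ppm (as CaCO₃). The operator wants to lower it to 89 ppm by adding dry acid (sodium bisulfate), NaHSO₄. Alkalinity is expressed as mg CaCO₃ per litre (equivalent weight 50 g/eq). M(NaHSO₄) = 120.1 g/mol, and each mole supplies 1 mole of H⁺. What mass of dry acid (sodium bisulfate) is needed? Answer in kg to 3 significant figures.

Volume: 26,200 US gal × 3.785 L/gal = 99,167 L.
Alkalinity to neutralize: (158 − 89) = 69 mg/L as CaCO₃ × 99,167 L = 6843 g as CaCO₃.
Equivalents of H⁺ required: 6843 ÷ 50 g/eq = 136.9 eq = 136.9 mol NaHSO₄.
Mass of NaHSO₄: 136.9 × 120.1 = 16,440 g.

16.4 kg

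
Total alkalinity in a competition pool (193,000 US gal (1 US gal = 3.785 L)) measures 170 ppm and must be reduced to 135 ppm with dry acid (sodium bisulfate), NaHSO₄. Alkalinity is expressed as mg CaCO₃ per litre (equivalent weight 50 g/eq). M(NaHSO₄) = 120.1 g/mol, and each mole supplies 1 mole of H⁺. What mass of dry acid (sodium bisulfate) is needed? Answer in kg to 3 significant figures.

61.4 kg

Volume: 193,000 US gal × 3.785 L/gal = 730,505 L.
Alkalinity to neutralize: (170 − 135) = 35 mg/L as CaCO₃ × 730,505 L = 25,570 g as CaCO₃.
Equivalents of H⁺ required: 25,570 ÷ 50 g/eq = 511.4 eq = 511.4 mol NaHSO₄.
Mass of NaHSO₄: 511.4 × 120.1 = 61,410 g.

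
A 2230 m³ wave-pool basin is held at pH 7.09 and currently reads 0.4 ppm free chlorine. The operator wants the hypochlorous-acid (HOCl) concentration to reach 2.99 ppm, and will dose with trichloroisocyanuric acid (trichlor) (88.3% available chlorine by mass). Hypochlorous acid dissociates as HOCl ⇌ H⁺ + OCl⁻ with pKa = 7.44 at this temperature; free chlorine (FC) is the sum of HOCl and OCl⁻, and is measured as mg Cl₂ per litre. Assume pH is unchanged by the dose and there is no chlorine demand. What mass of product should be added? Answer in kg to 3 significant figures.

Volume: 2230 m³ = 2,230,000 L.
[OCl⁻]/[HOCl] = 10^(pH − pKa) = 10^(7.09 − 7.44) = 0.4467; fraction as HOCl = 1/(1 + 0.4467) = 0.6912.
Free chlorine required for 2.99 ppm HOCl: 2.99 / 0.6912 = 4.326 ppm.
FC to add: 4.326 − 0.4 = 3.926 mg/L as Cl₂.
Cl₂ equivalent: 3.926 mg/L × 2,230,000 L = 8754 g.
Product at 88.3% available Cl: 8754 / 0.883 = 9914 g.

9.91 kg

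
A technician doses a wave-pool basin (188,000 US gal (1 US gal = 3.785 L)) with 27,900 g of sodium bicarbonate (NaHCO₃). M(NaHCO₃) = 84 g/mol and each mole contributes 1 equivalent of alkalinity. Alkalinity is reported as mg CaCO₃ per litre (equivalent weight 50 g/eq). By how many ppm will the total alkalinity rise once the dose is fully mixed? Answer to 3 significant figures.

23.3 ppm

Volume: 188,000 US gal × 3.785 L/gal = 711,580 L.
Moles of NaHCO₃: 27,900 g ÷ 84 g/mol = 332.1 mol → 332.1 eq of alkalinity.
As CaCO₃: 332.1 eq × 50 g/eq = 16,610 g.
Rise: 16,610 g / 711,580 L × 1000 = 23.34 mg/L.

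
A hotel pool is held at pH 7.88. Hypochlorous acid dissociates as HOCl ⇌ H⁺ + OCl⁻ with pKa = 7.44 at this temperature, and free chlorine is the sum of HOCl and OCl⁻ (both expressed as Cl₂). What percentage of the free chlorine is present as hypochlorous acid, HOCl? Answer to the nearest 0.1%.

[OCl⁻]/[HOCl] = 10^(pH − pKa) = 10^(7.88 − 7.44) = 10^0.44 = 2.754.
Fraction as HOCl = 1 / (1 + 2.754) = 0.2664.

26.6%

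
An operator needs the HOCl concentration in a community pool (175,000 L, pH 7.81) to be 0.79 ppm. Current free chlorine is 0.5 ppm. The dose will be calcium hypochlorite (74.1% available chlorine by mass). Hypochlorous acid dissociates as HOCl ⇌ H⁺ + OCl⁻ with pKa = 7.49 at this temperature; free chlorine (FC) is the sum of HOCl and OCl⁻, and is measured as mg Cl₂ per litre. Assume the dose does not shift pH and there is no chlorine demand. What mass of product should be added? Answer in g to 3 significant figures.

458 g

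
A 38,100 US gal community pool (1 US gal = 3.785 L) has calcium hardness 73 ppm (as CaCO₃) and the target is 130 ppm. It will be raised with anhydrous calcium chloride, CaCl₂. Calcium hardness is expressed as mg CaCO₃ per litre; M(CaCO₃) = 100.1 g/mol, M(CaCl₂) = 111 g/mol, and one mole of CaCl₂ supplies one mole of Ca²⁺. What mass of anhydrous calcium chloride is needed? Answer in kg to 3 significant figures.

Volume: 38,100 US gal × 3.785 L/gal = 144,208 L.
Hardness to add: (130 − 73) = 57 mg/L as CaCO₃ × 144,208 L = 8220 g as CaCO₃.
Moles of Ca²⁺ (1 mol Ca²⁺ ≡ 1 mol CaCO₃): 8220 / 100.1 g/mol = 82.12 mol.
Mass of CaCl₂: 82.12 × 111 = 9115 g.

9.11 kg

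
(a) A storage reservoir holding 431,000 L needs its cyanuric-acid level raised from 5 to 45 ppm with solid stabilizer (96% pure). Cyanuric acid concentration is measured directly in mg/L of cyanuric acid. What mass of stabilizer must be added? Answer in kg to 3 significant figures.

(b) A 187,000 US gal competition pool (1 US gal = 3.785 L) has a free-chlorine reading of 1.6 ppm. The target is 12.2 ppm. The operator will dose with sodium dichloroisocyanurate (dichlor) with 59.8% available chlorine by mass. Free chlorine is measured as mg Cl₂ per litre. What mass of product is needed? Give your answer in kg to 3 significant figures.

(a) 18.0 kg; (b) 12.5 kg

(a) CYA to add: (45 − 5) = 40 mg/L × 431,000 L = 17,240 g cyanuric acid.
(a) At 96% purity: 17,240 / 0.96 = 17,960 g product.

(b) Volume: 187,000 US gal × 3.785 L/gal = 707,795 L.
(b) Chlorine deficit: 12.2 − 1.6 = 10.6 ppm = 10.6 mg/L as Cl₂.
(b) Cl₂ equivalent needed: 10.6 mg/L × 707,795 L = 7,503,000 mg = 7503 g.
(b) Product at 59.8% available chlorine: 7503 / 0.598 = 12,550 g.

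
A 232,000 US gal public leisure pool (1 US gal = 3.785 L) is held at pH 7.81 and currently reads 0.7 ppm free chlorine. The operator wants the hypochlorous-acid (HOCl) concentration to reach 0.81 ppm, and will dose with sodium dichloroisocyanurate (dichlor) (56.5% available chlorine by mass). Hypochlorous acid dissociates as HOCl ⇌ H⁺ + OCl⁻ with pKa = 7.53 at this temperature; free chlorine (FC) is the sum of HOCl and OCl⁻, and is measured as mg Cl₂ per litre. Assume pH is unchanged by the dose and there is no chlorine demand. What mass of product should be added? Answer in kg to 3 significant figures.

Volume: 232,000 US gal × 3.785 L/gal = 878,120 L.
[OCl⁻]/[HOCl] = 10^(pH − pKa) = 10^(7.81 − 7.53) = 1.905; fraction as HOCl = 1/(1 + 1.905) = 0.3442.
Free chlorine required for 0.81 ppm HOCl: 0.81 / 0.3442 = 2.353 ppm.
FC to add: 2.353 − 0.7 = 1.653 mg/L as Cl₂.
Cl₂ equivalent: 1.653 mg/L × 878,120 L = 1452 g.
Product at 56.5% available Cl: 1452 / 0.565 = 2570 g.

2.57 kg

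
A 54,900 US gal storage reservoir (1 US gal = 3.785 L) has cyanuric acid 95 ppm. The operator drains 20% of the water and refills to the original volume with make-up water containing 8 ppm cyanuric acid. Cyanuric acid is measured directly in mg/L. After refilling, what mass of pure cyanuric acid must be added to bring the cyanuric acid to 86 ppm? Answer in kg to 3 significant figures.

Volume: 54,900 US gal × 3.785 L/gal = 207,796 L.
After draining 20% and refilling: 95 × 0.80 + 8 × 0.20 = 77.6 ppm.
Deficit to target: 86 − 77.6 = 8.4 mg/L.
Mass: 8.4 mg/L × 207,796 L = 1745 g cyanuric acid.

1.75 kg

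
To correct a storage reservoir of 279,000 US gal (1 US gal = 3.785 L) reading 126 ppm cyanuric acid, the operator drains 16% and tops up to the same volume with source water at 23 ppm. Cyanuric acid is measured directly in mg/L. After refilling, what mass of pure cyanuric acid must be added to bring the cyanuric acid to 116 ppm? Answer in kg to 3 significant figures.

6.84 kg

Volume: 279,000 US gal × 3.785 L/gal = 1,056,015 L.
After draining 16% and refilling: 126 × 0.84 + 23 × 0.16 = 109.52 ppm.
Deficit to target: 116 − 109.52 = 6.48 mg/L.
Mass: 6.48 mg/L × 1,056,015 L = 6843 g cyanuric acid.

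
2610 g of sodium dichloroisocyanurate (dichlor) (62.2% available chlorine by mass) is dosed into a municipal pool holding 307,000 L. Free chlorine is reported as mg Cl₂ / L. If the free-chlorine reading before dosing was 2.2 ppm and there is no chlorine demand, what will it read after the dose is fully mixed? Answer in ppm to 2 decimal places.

Available chlorine delivered: 2610 g × 0.622 = 1623 g as Cl₂.
Concentration rise: 1623 g / 307,000 L = 5.288 mg/L = 5.29 ppm.
Final FC: 2.2 + 5.29 = 7.49 ppm.

7.49 ppm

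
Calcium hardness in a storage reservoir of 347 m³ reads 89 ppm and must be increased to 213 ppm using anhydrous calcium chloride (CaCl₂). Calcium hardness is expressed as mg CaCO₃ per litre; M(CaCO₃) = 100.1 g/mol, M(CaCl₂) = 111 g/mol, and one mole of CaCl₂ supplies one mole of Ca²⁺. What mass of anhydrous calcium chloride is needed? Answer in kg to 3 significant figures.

47.7 kg

Volume: 347 m³ = 347,000 L.
Hardness to add: (213 − 89) = 124 mg/L as CaCO₃ × 347,000 L = 43,030 g as CaCO₃.
Moles of Ca²⁺ (1 mol Ca²⁺ ≡ 1 mol CaCO₃): 43,030 / 100.1 g/mol = 429.9 mol.
Mass of CaCl₂: 429.9 × 111 = 47,710 g.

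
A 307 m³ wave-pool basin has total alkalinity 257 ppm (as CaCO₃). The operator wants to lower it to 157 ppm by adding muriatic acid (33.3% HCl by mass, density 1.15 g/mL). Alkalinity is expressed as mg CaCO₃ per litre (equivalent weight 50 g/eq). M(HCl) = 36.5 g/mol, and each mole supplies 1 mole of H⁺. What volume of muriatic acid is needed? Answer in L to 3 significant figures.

58.5 L

Volume: 307 m³ = 307,000 L.
Alkalinity to neutralize: (257 − 157) = 100 mg/L as CaCO₃ × 307,000 L = 30,700 g as CaCO₃.
Equivalents of H⁺ required: 30,700 ÷ 50 g/eq = 614 eq = 614 mol HCl.
Mass of HCl: 614 × 36.5 = 22,410 g.
Mass of 33.3% solution: 22,410 / 0.333 = 67,300 g.
Volume: 67,300 g ÷ 1.15 g/mL = 58,520 mL.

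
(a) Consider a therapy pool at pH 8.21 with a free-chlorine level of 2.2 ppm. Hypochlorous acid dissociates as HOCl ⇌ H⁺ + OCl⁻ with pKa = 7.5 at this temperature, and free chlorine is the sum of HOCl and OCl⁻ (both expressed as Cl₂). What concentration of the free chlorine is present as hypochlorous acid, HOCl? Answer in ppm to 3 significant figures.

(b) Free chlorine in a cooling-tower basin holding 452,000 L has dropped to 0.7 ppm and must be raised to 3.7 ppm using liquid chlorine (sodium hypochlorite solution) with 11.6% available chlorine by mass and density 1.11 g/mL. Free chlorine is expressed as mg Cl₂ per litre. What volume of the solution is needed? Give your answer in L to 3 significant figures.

(a) 0.359 ppm; (b) 10.5 L

(a) [OCl⁻]/[HOCl] = 10^(pH − pKa) = 10^(8.21 − 7.5) = 10^0.71 = 5.129.
(a) Fraction as HOCl = 1 / (1 + 5.129) = 0.1632.
(a) HOCl = 0.1632 × 2.2 ppm = 0.359 ppm.

(b) Chlorine deficit: 3.7 − 0.7 = 3 ppm = 3 mg/L as Cl₂.
(b) Cl₂ equivalent needed: 3 mg/L × 452,000 L = 1,356,000 mg = 1356 g.
(b) Product at 11.6% available chlorine: 1356 / 0.116 = 11,690 g.
(b) Volume at density 1.11 g/mL: 11,690 g ÷ 1.11 g/mL = 10,530 mL.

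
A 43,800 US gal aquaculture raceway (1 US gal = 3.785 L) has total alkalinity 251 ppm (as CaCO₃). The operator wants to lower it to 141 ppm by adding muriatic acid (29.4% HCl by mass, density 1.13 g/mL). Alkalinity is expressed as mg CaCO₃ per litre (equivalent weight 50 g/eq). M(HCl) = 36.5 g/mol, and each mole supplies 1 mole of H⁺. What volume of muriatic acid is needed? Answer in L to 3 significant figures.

Volume: 43,800 US gal × 3.785 L/gal = 165,783 L.
Alkalinity to neutralize: (251 − 141) = 110 mg/L as CaCO₃ × 165,783 L = 18,240 g as CaCO₃.
Equivalents of H⁺ required: 18,240 ÷ 50 g/eq = 364.7 eq = 364.7 mol HCl.
Mass of HCl: 364.7 × 36.5 = 13,310 g.
Mass of 29.4% solution: 13,310 / 0.294 = 45,280 g.
Volume: 45,280 g ÷ 1.13 g/mL = 40,070 mL.

40.1 L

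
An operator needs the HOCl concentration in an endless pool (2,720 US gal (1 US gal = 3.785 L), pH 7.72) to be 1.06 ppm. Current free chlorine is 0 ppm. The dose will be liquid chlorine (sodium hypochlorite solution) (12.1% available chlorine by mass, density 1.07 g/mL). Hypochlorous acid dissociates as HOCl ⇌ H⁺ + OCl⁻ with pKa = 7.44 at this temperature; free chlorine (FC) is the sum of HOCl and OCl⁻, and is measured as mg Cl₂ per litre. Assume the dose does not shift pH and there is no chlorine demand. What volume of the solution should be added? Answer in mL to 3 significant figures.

245 mL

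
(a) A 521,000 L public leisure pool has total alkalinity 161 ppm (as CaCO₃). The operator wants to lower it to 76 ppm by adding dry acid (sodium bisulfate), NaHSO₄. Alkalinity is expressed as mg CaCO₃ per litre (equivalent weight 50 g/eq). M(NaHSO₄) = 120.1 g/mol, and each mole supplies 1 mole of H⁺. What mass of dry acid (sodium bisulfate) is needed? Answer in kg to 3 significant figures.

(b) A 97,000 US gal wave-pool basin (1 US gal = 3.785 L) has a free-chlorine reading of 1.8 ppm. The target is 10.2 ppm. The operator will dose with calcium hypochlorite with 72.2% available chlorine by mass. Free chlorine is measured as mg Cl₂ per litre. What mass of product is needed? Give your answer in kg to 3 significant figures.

(a) 106 kg; (b) 4.27 kg

(a) Alkalinity to neutralize: (161 − 76) = 85 mg/L as CaCO₃ × 521,000 L = 44,280 g as CaCO₃.
(a) Equivalents of H⁺ required: 44,280 ÷ 50 g/eq = 885.7 eq = 885.7 mol NaHSO₄.
(a) Mass of NaHSO₄: 885.7 × 120.1 = 106,400 g.

(b) Volume: 97,000 US gal × 3.785 L/gal = 367,145 L.
(b) Chlorine deficit: 10.2 − 1.8 = 8.4 ppm = 8.4 mg/L as Cl₂.
(b) Cl₂ equivalent needed: 8.4 mg/L × 367,145 L = 3,084,000 mg = 3084 g.
(b) Product at 72.2% available chlorine: 3084 / 0.722 = 4271 g.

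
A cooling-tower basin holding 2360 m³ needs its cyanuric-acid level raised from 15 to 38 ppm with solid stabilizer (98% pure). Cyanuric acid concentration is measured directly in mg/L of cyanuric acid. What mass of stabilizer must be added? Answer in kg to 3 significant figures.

Volume: 2360 m³ = 2,360,000 L.
CYA to add: (38 − 15) = 23 mg/L × 2,360,000 L = 54,280 g cyanuric acid.
At 98% purity: 54,280 / 0.98 = 55,390 g product.

55.4 kg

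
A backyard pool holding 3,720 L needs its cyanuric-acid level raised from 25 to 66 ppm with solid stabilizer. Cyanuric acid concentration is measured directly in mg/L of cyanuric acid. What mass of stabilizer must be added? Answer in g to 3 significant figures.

153 g

CYA to add: (66 − 25) = 41 mg/L × 3,720 L = 152.5 g cyanuric acid.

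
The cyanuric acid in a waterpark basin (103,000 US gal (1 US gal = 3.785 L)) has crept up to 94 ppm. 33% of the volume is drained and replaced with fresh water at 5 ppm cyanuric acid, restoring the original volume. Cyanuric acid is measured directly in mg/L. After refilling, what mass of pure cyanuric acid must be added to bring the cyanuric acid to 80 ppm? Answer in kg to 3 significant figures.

Volume: 103,000 US gal × 3.785 L/gal = 389,855 L.
After draining 33% and refilling: 94 × 0.67 + 5 × 0.33 = 64.63 ppm.
Deficit to target: 80 − 64.63 = 15.37 mg/L.
Mass: 15.37 mg/L × 389,855 L = 5992 g cyanuric acid.

5.99 kg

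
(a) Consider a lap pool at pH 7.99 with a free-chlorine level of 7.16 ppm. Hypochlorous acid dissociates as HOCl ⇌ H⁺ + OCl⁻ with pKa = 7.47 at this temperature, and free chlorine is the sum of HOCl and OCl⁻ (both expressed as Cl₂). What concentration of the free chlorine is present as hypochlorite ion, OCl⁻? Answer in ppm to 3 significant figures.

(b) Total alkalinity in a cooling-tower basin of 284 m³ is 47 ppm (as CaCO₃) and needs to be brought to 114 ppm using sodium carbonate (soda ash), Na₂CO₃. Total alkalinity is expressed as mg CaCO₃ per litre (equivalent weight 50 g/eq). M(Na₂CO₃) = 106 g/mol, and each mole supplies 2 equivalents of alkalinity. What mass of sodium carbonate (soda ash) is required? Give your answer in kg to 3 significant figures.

(a) [OCl⁻]/[HOCl] = 10^(pH − pKa) = 10^(7.99 − 7.47) = 10^0.52 = 3.311.
(a) Fraction as HOCl = 1 / (1 + 3.311) = 0.2319.
(a) OCl⁻ = (1 − 0.2319) × 7.16 ppm = 5.499 ppm.

(b) Volume: 284 m³ = 284,000 L.
(b) Alkalinity to add: (114 − 47) = 67 mg/L as CaCO₃ × 284,000 L = 19,030 g as CaCO₃.
(b) Equivalents: 19,030 g ÷ 50 g/eq = 380.6 eq.
(b) Each mole of Na₂CO₃ supplies 2 eq, so 380.6 / 2 = 190.3 mol.
(b) Mass: 190.3 mol × 106 g/mol = 20,170 g.

(a) 5.50 ppm; (b) 20.2 kg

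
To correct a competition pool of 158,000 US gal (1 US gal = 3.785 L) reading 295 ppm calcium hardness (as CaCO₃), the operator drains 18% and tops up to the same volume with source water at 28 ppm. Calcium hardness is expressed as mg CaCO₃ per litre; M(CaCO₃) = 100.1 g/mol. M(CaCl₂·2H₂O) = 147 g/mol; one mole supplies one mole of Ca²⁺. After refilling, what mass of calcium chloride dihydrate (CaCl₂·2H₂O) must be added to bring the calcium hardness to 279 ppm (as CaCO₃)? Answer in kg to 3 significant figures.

28.2 kg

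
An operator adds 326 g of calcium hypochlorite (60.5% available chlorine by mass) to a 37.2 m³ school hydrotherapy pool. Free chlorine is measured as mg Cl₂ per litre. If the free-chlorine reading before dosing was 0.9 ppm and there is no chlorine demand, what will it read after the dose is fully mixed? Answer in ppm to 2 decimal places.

Volume: 37.2 m³ = 37,200 L.
Available chlorine delivered: 326 g × 0.605 = 197.2 g as Cl₂.
Concentration rise: 197.2 g / 37,200 L = 5.302 mg/L = 5.30 ppm.
Final FC: 0.9 + 5.30 = 6.20 ppm.

6.20 ppm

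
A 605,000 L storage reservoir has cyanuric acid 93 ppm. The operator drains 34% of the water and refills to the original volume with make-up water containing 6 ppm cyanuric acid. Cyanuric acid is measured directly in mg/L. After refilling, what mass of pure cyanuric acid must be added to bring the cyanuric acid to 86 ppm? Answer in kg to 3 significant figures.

13.7 kg

After draining 34% and refilling: 93 × 0.66 + 6 × 0.34 = 63.42 ppm.
Deficit to target: 86 − 63.42 = 22.58 mg/L.
Mass: 22.58 mg/L × 605,000 L = 13,660 g cyanuric acid.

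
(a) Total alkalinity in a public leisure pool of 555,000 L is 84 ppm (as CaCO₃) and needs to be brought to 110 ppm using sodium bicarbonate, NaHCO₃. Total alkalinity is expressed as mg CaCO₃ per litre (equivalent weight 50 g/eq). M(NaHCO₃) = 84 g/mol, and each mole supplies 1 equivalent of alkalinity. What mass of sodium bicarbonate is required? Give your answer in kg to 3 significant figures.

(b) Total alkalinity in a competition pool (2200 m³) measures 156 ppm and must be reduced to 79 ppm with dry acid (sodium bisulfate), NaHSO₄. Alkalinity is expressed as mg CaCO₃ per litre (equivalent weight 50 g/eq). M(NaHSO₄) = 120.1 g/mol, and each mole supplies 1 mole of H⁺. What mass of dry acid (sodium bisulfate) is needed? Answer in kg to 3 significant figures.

(a) 24.2 kg; (b) 407 kg

(a) Alkalinity to add: (110 − 84) = 26 mg/L as CaCO₃ × 555,000 L = 14,430 g as CaCO₃.
(a) Equivalents: 14,430 g ÷ 50 g/eq = 288.6 eq.
(a) NaHCO₃ supplies 1 eq per mole → 288.6 mol.
(a) Mass: 288.6 mol × 84 g/mol = 24,240 g.

(b) Volume: 2200 m³ = 2,200,000 L.
(b) Alkalinity to neutralize: (156 − 79) = 77 mg/L as CaCO₃ × 2,200,000 L = 169,400 g as CaCO₃.
(b) Equivalents of H⁺ required: 169,400 ÷ 50 g/eq = 3388 eq = 3388 mol NaHSO₄.
(b) Mass of NaHSO₄: 3388 × 120.1 = 406,900 g.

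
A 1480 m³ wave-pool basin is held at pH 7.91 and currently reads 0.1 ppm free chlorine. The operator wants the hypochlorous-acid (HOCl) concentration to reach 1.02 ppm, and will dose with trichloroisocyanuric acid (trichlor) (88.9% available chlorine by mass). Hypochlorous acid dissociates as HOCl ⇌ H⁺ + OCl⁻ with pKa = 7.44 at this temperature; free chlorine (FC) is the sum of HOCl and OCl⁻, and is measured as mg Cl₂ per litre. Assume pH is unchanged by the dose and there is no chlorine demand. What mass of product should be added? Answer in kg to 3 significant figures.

6.54 kg

Volume: 1480 m³ = 1,480,000 L.
[OCl⁻]/[HOCl] = 10^(pH − pKa) = 10^(7.91 − 7.44) = 2.951; fraction as HOCl = 1/(1 + 2.951) = 0.2531.
Free chlorine required for 1.02 ppm HOCl: 1.02 / 0.2531 = 4.03 ppm.
FC to add: 4.03 − 0.1 = 3.93 mg/L as Cl₂.
Cl₂ equivalent: 3.93 mg/L × 1,480,000 L = 5817 g.
Product at 88.9% available Cl: 5817 / 0.889 = 6543 g.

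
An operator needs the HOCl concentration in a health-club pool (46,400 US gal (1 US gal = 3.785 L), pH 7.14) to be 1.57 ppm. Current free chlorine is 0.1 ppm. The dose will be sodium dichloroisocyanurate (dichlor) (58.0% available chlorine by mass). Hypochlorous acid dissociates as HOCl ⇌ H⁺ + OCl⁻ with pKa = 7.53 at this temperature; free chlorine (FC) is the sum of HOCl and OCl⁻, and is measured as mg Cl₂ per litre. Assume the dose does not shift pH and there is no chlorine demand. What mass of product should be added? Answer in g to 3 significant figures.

639 g

Volume: 46,400 US gal × 3.785 L/gal = 175,624 L.
[OCl⁻]/[HOCl] = 10^(pH − pKa) = 10^(7.14 − 7.53) = 0.4074; fraction as HOCl = 1/(1 + 0.4074) = 0.7105.
Free chlorine required for 1.57 ppm HOCl: 1.57 / 0.7105 = 2.21 ppm.
FC to add: 2.21 − 0.1 = 2.11 mg/L as Cl₂.
Cl₂ equivalent: 2.11 mg/L × 175,624 L = 370.5 g.
Product at 58.0% available Cl: 370.5 / 0.58 = 638.8 g.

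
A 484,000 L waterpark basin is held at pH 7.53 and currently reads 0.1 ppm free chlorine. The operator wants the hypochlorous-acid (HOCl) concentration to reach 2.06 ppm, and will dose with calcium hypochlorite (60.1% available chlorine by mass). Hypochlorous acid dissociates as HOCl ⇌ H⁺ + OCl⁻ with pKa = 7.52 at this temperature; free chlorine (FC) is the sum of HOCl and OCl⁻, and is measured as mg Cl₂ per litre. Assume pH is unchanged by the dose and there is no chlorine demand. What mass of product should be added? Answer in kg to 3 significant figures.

3.28 kg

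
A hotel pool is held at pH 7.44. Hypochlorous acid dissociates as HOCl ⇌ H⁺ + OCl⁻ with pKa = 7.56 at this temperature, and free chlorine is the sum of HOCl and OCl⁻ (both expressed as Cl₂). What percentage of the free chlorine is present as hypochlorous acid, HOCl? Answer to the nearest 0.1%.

[OCl⁻]/[HOCl] = 10^(pH − pKa) = 10^(7.44 − 7.56) = 10^-0.12 = 0.7586.
Fraction as HOCl = 1 / (1 + 0.7586) = 0.5686.

56.9%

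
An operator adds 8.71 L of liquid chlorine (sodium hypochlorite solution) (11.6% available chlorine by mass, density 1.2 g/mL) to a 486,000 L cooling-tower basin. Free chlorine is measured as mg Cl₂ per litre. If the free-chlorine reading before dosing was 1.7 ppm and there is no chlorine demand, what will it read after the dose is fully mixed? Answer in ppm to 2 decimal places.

4.19 ppm

Mass of solution: 8.71 L × 1000 mL/L × 1.2 g/mL = 10,450 g.
Available chlorine delivered: 10,450 g × 0.116 = 1212 g as Cl₂.
Concentration rise: 1212 g / 486,000 L = 2.495 mg/L = 2.49 ppm.
Final FC: 1.7 + 2.49 = 4.19 ppm.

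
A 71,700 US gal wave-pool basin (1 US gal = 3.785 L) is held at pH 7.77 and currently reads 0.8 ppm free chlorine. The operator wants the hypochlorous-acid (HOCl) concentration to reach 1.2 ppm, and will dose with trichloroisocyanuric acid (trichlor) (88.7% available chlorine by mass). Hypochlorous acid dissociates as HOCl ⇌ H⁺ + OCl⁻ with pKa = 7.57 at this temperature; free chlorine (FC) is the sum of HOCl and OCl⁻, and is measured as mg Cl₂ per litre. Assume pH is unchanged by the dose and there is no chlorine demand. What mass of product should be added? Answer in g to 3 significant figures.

Volume: 71,700 US gal × 3.785 L/gal = 271,384 L.
[OCl⁻]/[HOCl] = 10^(pH − pKa) = 10^(7.77 − 7.57) = 1.585; fraction as HOCl = 1/(1 + 1.585) = 0.3869.
Free chlorine required for 1.2 ppm HOCl: 1.2 / 0.3869 = 3.102 ppm.
FC to add: 3.102 − 0.8 = 2.302 mg/L as Cl₂.
Cl₂ equivalent: 2.302 mg/L × 271,384 L = 624.7 g.
Product at 88.7% available Cl: 624.7 / 0.887 = 704.3 g.

704 g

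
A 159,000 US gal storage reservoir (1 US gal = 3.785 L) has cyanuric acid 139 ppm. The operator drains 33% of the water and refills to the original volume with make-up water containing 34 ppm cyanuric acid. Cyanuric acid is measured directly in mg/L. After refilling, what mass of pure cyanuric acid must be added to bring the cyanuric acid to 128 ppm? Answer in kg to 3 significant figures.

14.2 kg

Volume: 159,000 US gal × 3.785 L/gal = 601,815 L.
After draining 33% and refilling: 139 × 0.67 + 34 × 0.33 = 104.35 ppm.
Deficit to target: 128 − 104.35 = 23.65 mg/L.
Mass: 23.65 mg/L × 601,815 L = 14,230 g cyanuric acid.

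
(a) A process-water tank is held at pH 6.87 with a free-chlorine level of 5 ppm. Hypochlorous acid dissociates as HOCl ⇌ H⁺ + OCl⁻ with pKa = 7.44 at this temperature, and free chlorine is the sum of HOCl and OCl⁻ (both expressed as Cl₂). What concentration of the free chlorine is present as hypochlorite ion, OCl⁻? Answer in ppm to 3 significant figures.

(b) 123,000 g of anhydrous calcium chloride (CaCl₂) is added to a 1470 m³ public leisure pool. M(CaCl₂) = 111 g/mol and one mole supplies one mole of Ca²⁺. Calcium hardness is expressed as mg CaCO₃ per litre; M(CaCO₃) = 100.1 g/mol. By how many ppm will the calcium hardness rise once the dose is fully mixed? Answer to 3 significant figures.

(a) 1.06 ppm; (b) 75.5 ppm

(a) [OCl⁻]/[HOCl] = 10^(pH − pKa) = 10^(6.87 − 7.44) = 10^-0.57 = 0.2692.
(a) Fraction as HOCl = 1 / (1 + 0.2692) = 0.7879.
(a) OCl⁻ = (1 − 0.7879) × 5 ppm = 1.06 ppm.

(b) Volume: 1470 m³ = 1,470,000 L.
(b) Moles of Ca²⁺: 123,000 g ÷ 111 g/mol = 1108 mol.
(b) As CaCO₃: 1108 mol × 100.1 g/mol = 110,900 g.
(b) Rise: 110,900 g / 1,470,000 L × 1000 = 75.46 mg/L.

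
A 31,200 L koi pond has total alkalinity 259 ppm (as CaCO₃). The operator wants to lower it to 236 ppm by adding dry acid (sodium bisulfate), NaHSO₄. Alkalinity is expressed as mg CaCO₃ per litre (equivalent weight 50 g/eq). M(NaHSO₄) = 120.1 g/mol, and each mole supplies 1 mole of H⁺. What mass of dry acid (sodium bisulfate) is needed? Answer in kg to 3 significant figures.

Alkalinity to neutralize: (259 − 236) = 23 mg/L as CaCO₃ × 31,200 L = 717.6 g as CaCO₃.
Equivalents of H⁺ required: 717.6 ÷ 50 g/eq = 14.35 eq = 14.35 mol NaHSO₄.
Mass of NaHSO₄: 14.35 × 120.1 = 1724 g.

1.72 kg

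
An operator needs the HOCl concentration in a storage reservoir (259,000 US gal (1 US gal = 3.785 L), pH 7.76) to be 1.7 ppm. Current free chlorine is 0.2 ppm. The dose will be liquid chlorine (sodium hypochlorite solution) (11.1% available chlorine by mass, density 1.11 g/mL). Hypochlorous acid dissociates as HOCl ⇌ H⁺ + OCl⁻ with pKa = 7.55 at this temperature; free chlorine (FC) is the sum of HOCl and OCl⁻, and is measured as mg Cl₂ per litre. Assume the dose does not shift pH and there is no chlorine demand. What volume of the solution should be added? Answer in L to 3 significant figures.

33.9 L

Volume: 259,000 US gal × 3.785 L/gal = 980,315 L.
[OCl⁻]/[HOCl] = 10^(pH − pKa) = 10^(7.76 − 7.55) = 1.622; fraction as HOCl = 1/(1 + 1.622) = 0.3814.
Free chlorine required for 1.7 ppm HOCl: 1.7 / 0.3814 = 4.457 ppm.
FC to add: 4.457 − 0.2 = 4.257 mg/L as Cl₂.
Cl₂ equivalent: 4.257 mg/L × 980,315 L = 4173 g.
Product at 11.1% available Cl: 4173 / 0.111 = 37,600 g.
Volume: 37,600 g ÷ 1.11 g/mL = 33,870 mL.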